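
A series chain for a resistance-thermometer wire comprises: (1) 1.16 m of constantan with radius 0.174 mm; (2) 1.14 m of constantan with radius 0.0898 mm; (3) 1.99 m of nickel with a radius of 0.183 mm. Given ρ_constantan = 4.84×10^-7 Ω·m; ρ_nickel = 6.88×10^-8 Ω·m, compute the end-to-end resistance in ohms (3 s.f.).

Seg 1: A = πr² = π(1.7400e-04 m)² = 9.511e-08 m²
R_1 = (4.84×10^-7)(1.16)/(9.511e-08) = 5.903 Ω
Seg 2: A = πr² = π(8.9800e-05 m)² = 2.533e-08 m²
R_2 = (4.84×10^-7)(1.14)/(2.533e-08) = 21.78 Ω
Seg 3: A = πr² = π(1.8300e-04 m)² = 1.052e-07 m²
R_3 = (6.88×10^-8)(1.99)/(1.052e-07) = 1.301 Ω
R_total = R_1 + R_2 + R_3 = 29.0 Ω

29.0 Ω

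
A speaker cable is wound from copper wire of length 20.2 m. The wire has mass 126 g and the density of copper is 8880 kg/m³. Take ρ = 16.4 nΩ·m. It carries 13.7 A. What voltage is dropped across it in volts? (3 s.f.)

ρ = 16.4 nΩ·m = 1.64×10^-8 Ω·m
A = m/(density·L) = 0.126/(8880×20.2) = 7.0244e-07 m²
R = ρL/A = (1.64×10^-8)(20.2)/(7.0244e-07) = 0.4716 Ω
V = IR = 13.7 × 0.4716 = 6.46 V

6.46 V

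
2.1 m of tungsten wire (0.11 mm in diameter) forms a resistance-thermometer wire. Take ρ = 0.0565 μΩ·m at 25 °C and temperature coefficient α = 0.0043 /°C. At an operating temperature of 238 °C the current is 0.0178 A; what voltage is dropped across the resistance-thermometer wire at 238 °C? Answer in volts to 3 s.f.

0.426 V

ρ = 0.0565 μΩ·m = 5.65×10^-8 Ω·m
A = π(d/2)² = π(5.5000e-05 m)² = 9.503e-09 m²
R₍25₎ = ρL/A = (5.65×10^-8)(2.1)/(9.503e-09) = 12.49 Ω
R₍238₎ = R₍25₎(1 + αΔT) = 12.49 × (1 + 0.0043×213) = 23.92 Ω
V = IR = 0.0178 × 23.92 = 0.426 V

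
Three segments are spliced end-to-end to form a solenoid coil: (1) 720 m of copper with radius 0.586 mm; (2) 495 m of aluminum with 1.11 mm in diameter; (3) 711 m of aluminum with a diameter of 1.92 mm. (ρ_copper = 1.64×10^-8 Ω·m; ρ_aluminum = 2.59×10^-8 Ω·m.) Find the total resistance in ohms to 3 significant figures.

Seg 1: A = πr² = π(5.8600e-04 m)² = 1.079e-06 m²
R_1 = (1.64×10^-8)(720)/(1.079e-06) = 10.95 Ω
Seg 2: A = π(d/2)² = π(5.5500e-04 m)² = 9.677e-07 m²
R_2 = (2.59×10^-8)(495)/(9.677e-07) = 13.25 Ω
Seg 3: A = π(d/2)² = π(9.6000e-04 m)² = 2.895e-06 m²
R_3 = (2.59×10^-8)(711)/(2.895e-06) = 6.36 Ω
R_total = R_1 + R_2 + R_3 = 30.6 Ω

30.6 Ω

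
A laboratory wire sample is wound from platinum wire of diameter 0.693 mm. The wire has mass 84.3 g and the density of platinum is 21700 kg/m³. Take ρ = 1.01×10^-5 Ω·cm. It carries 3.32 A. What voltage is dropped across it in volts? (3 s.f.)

9.16 V

ρ = 1.01×10^-5 Ω·cm = 1.01×10^-7 Ω·m
A = π(d/2)² = π(3.4650e-04 m)² = 3.7719e-07 m²
L = m/(density·A) = 0.0843/(21700×3.7719e-07) = 10.3 m
R = ρL/A = (1.01×10^-7)(10.3)/(3.7719e-07) = 2.758 Ω
V = IR = 3.32 × 2.758 = 9.16 V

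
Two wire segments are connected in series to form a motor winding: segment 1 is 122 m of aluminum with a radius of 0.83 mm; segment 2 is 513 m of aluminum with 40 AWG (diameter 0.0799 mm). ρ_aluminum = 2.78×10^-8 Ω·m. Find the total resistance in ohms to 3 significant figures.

Segment 1: A = πr² = π(8.3000e-04 m)² = 2.164e-06 m²
R₁ = ρL/A = (2.78×10^-8)(122)/(2.164e-06) = 1.567 Ω
Segment 2: A = π(0.0799/2 mm)² = π(3.9950e-05 m)² = 5.014e-09 m²
R₂ = (2.78×10^-8)(513)/(5.014e-09) = 2844 Ω
R = R₁ + R₂ = 2850 Ω

2850 Ω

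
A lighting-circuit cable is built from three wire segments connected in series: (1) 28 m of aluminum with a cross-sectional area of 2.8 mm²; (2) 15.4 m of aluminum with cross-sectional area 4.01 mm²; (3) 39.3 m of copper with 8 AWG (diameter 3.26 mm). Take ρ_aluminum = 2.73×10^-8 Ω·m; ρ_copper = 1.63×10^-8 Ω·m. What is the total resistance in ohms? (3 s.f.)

Seg 1: A = 2.8 mm² = 2.800e-06 m²
R_1 = (2.73×10^-8)(28)/(2.800e-06) = 0.273 Ω
Seg 2: A = 4.01 mm² = 4.010e-06 m²
R_2 = (2.73×10^-8)(15.4)/(4.010e-06) = 0.1048 Ω
Seg 3: A = π(3.26/2 mm)² = π(1.6300e-03 m)² = 8.347e-06 m²
R_3 = (1.63×10^-8)(39.3)/(8.347e-06) = 0.07675 Ω
R_total = R_1 + R_2 + R_3 = 0.455 Ω

0.455 Ω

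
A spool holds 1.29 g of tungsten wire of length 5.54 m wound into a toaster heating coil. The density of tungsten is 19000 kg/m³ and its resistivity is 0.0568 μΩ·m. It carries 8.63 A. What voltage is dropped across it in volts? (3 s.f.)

ρ = 0.0568 μΩ·m = 5.68×10^-8 Ω·m
A = m/(density·L) = 0.00129/(19000×5.54) = 1.2255e-08 m²
R = ρL/A = (5.68×10^-8)(5.54)/(1.2255e-08) = 25.68 Ω
V = IR = 8.63 × 25.68 = 222 V

222 V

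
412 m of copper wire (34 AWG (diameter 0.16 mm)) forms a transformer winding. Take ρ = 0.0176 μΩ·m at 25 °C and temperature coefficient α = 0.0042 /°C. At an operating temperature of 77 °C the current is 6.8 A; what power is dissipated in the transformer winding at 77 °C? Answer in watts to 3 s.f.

20300 W

ρ = 0.0176 μΩ·m = 1.76×10^-8 Ω·m
A = π(0.16/2 mm)² = π(8.0000e-05 m)² = 2.011e-08 m²
R₍25₎ = ρL/A = (1.76×10^-8)(412)/(2.011e-08) = 360.6 Ω
R₍77₎ = R₍25₎(1 + αΔT) = 360.6 × (1 + 0.0042×52) = 439.4 Ω
P = I²R = (6.8)² × 439.4 = 20300 W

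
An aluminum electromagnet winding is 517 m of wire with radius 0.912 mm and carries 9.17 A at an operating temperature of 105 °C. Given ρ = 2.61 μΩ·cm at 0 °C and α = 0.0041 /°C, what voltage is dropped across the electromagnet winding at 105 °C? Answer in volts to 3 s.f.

ρ = 2.61 μΩ·cm = 2.61×10^-8 Ω·m
A = πr² = π(9.1200e-04 m)² = 2.613e-06 m²
R₍0₎ = ρL/A = (2.61×10^-8)(517)/(2.613e-06) = 5.164 Ω
R₍105₎ = R₍0₎(1 + αΔT) = 5.164 × (1 + 0.0041×105) = 7.387 Ω
V = IR = 9.17 × 7.387 = 67.7 V

67.7 V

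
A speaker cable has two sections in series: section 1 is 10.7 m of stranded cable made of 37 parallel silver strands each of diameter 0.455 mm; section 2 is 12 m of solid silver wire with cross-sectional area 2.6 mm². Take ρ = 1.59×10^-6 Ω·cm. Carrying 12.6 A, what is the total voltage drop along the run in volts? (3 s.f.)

ρ = 1.59×10^-6 Ω·cm = 1.59×10^-8 Ω·m
Section 1: A_strand = π(2.2750e-04)² = 1.626e-07 m²; R₁ = ρL/(N·A_s) = (1.59×10^-8)(10.7)/(37×1.626e-07) = 0.02828 Ω
Section 2: A = 2.6 mm² = 2.600e-06 m²
R₂ = (1.59×10^-8)(12)/(2.600e-06) = 0.07338 Ω
R = R₁ + R₂ = 0.1017 Ω
V = IR = 12.6 × 0.1017 = 1.28 V

1.28 V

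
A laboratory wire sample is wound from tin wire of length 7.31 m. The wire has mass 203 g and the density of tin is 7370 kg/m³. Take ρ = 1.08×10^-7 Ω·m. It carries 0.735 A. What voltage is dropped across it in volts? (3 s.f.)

0.154 V

A = m/(density·L) = 0.203/(7370×7.31) = 3.7680e-06 m²
R = ρL/A = (1.08×10^-7)(7.31)/(3.7680e-06) = 0.2095 Ω
V = IR = 0.735 × 0.2095 = 0.154 V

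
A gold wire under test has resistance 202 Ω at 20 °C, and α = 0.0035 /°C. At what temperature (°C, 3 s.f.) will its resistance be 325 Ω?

194 °C

R = R₀(1 + α(T − T₀)) ⇒ T = T₀ + (R/R₀ − 1)/α
T = 20 + (325/202 − 1)/0.0035 = 20 + (0.6089)/0.0035 = 194 °C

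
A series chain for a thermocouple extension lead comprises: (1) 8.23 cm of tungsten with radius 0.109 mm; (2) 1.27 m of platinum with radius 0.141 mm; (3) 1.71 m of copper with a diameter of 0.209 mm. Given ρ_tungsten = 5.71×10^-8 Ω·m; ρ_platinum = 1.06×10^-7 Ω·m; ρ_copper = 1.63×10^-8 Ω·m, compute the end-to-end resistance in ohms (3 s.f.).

3.09 Ω

Seg 1: A = πr² = π(1.0900e-04 m)² = 3.733e-08 m²
R_1 = (5.71×10^-8)(0.0823)/(3.733e-08) = 0.1259 Ω
Seg 2: A = πr² = π(1.4100e-04 m)² = 6.246e-08 m²
R_2 = (1.06×10^-7)(1.27)/(6.246e-08) = 2.155 Ω
Seg 3: A = π(d/2)² = π(1.0450e-04 m)² = 3.431e-08 m²
R_3 = (1.63×10^-8)(1.71)/(3.431e-08) = 0.8125 Ω
R_total = R_1 + R_2 + R_3 = 3.09 Ω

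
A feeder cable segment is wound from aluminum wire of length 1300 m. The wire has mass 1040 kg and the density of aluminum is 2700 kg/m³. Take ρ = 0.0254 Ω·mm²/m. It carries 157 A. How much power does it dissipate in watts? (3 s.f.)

2750 W

ρ = 0.0254 Ω·mm²/m = 2.54×10^-8 Ω·m
A = m/(density·L) = 1040/(2700×1300) = 2.9630e-04 m²
R = ρL/A = (2.54×10^-8)(1300)/(2.9630e-04) = 0.1114 Ω
P = I²R = (157)² × 0.1114 = 2750 W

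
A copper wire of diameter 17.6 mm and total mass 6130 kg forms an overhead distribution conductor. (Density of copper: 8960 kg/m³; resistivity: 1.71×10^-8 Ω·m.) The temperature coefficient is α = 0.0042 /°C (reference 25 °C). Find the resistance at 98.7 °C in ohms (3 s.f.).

A = π(d/2)² = π(8.8000e-03 m)² = 2.4328e-04 m²
L = m/(density·A) = 6130/(8960×2.4328e-04) = 2812 m
R = ρL/A = (1.71×10^-8)(2812)/(2.4328e-04) = 0.1977 Ω
R(98.7 °C) = 0.1977 × (1 + 0.0042×73.7) = 0.259 Ω

0.259 Ω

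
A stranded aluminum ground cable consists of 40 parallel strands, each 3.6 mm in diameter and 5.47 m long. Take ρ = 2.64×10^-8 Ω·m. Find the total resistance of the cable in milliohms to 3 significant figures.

0.355 mΩ

A_strand = π(1.8000e-03 m)² = 1.018e-05 m²
R_strand = ρL/A = (2.64×10^-8)(5.47)/(1.018e-05) = 0.01419 Ω
R_total = R_strand/N = 0.01419/40 = 0.355 mΩ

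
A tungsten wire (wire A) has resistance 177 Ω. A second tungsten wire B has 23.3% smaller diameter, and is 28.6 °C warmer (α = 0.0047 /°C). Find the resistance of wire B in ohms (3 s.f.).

R ∝ ρL/d² with ρ ∝ (1+αΔT), so R_B/R_A = (1 − 23.3/100)⁻² × (1 + 0.0047×28.6)
= 1.7 × 1.134 = 1.928
R_B = 1.928 × 177 = 341 Ω

341 Ω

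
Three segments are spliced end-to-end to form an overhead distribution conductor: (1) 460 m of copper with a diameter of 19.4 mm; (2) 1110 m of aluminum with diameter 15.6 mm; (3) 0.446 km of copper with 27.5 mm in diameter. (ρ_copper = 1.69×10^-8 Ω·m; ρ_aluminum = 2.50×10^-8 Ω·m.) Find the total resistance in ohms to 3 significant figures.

Seg 1: A = π(d/2)² = π(9.7000e-03 m)² = 2.956e-04 m²
R_1 = (1.69×10^-8)(460)/(2.956e-04) = 0.0263 Ω
Seg 2: A = π(d/2)² = π(7.8000e-03 m)² = 1.911e-04 m²
R_2 = (2.50×10^-8)(1110)/(1.911e-04) = 0.1452 Ω
Seg 3: A = π(d/2)² = π(1.3750e-02 m)² = 5.940e-04 m²
R_3 = (1.69×10^-8)(446)/(5.940e-04) = 0.01269 Ω
R_total = R_1 + R_2 + R_3 = 0.184 Ω

0.184 Ω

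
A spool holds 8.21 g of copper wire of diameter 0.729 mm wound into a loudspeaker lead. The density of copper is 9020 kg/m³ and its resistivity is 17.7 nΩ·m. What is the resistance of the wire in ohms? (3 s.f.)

ρ = 17.7 nΩ·m = 1.77×10^-8 Ω·m
A = π(d/2)² = π(3.6450e-04 m)² = 4.1739e-07 m²
L = m/(density·A) = 0.00821/(9020×4.1739e-07) = 2.181 m
R = ρL/A = (1.77×10^-8)(2.181)/(4.1739e-07) = 0.0925 Ω

0.0925 Ω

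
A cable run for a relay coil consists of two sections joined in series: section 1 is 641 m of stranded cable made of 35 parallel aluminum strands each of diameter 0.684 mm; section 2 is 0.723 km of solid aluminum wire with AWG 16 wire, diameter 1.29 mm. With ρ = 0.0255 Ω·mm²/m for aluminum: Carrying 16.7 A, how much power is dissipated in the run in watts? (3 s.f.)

4290 W

ρ = 0.0255 Ω·mm²/m = 2.55×10^-8 Ω·m
Section 1: A_strand = π(3.4200e-04)² = 3.675e-07 m²; R₁ = ρL/(N·A_s) = (2.55×10^-8)(641)/(35×3.675e-07) = 1.271 Ω
Section 2: A = π(1.29/2 mm)² = π(6.4500e-04 m)² = 1.307e-06 m²
R₂ = (2.55×10^-8)(723)/(1.307e-06) = 14.11 Ω
R = R₁ + R₂ = 15.38 Ω
P = I²R = (16.7)² × 15.38 = 4290 W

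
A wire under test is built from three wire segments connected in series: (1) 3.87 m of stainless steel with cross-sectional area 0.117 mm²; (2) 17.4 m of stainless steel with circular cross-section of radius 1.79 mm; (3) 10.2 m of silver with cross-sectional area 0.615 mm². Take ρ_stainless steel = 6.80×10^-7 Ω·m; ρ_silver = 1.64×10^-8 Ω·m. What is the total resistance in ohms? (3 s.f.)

Seg 1: A = 0.117 mm² = 1.170e-07 m²
R_1 = (6.80×10^-7)(3.87)/(1.170e-07) = 22.49 Ω
Seg 2: A = πr² = π(1.7900e-03 m)² = 1.007e-05 m²
R_2 = (6.80×10^-7)(17.4)/(1.007e-05) = 1.175 Ω
Seg 3: A = 0.615 mm² = 6.150e-07 m²
R_3 = (1.64×10^-8)(10.2)/(6.150e-07) = 0.272 Ω
R_total = R_1 + R_2 + R_3 = 23.9 Ω

23.9 Ω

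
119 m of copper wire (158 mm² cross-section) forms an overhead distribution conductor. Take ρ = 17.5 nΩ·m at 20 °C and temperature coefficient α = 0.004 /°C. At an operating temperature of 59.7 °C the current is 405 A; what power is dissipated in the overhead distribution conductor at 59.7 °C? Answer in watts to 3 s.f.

ρ = 17.5 nΩ·m = 1.75×10^-8 Ω·m
A = 158 mm² = 1.580e-04 m²
R₍20₎ = ρL/A = (1.75×10^-8)(119)/(1.580e-04) = 0.01318 Ω
R₍59.7₎ = R₍20₎(1 + αΔT) = 0.01318 × (1 + 0.004×39.7) = 0.01527 Ω
P = I²R = (405)² × 0.01527 = 2510 W

2510 W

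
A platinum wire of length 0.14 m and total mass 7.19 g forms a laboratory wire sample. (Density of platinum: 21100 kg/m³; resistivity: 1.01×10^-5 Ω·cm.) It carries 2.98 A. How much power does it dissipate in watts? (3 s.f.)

ρ = 1.01×10^-5 Ω·cm = 1.01×10^-7 Ω·m
A = m/(density·L) = 0.00719/(21100×0.14) = 2.4340e-06 m²
R = ρL/A = (1.01×10^-7)(0.14)/(2.4340e-06) = 0.005809 Ω
P = I²R = (2.98)² × 0.005809 = 0.0516 W

0.0516 W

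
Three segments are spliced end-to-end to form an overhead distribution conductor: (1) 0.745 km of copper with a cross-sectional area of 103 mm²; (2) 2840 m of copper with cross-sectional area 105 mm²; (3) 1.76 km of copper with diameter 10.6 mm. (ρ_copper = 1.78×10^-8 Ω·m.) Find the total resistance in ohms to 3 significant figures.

0.965 Ω

Seg 1: A = 103 mm² = 1.030e-04 m²
R_1 = (1.78×10^-8)(745)/(1.030e-04) = 0.1287 Ω
Seg 2: A = 105 mm² = 1.050e-04 m²
R_2 = (1.78×10^-8)(2840)/(1.050e-04) = 0.4814 Ω
Seg 3: A = π(d/2)² = π(5.3000e-03 m)² = 8.825e-05 m²
R_3 = (1.78×10^-8)(1760)/(8.825e-05) = 0.355 Ω
R_total = R_1 + R_2 + R_3 = 0.965 Ω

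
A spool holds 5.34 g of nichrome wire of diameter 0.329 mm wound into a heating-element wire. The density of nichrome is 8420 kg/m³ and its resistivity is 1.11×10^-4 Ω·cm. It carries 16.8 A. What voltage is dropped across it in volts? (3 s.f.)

ρ = 1.11×10^-4 Ω·cm = 1.11×10^-6 Ω·m
A = π(d/2)² = π(1.6450e-04 m)² = 8.5012e-08 m²
L = m/(density·A) = 0.00534/(8420×8.5012e-08) = 7.46 m
R = ρL/A = (1.11×10^-6)(7.46)/(8.5012e-08) = 97.41 Ω
V = IR = 16.8 × 97.41 = 1640 V

1640 V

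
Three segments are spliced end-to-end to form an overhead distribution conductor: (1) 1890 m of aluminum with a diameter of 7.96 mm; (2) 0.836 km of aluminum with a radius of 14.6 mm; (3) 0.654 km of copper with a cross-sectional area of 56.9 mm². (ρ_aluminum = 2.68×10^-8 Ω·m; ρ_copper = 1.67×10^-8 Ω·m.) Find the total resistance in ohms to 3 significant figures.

Seg 1: A = π(d/2)² = π(3.9800e-03 m)² = 4.976e-05 m²
R_1 = (2.68×10^-8)(1890)/(4.976e-05) = 1.018 Ω
Seg 2: A = πr² = π(1.4600e-02 m)² = 6.697e-04 m²
R_2 = (2.68×10^-8)(836)/(6.697e-04) = 0.03346 Ω
Seg 3: A = 56.9 mm² = 5.690e-05 m²
R_3 = (1.67×10^-8)(654)/(5.690e-05) = 0.1919 Ω
R_total = R_1 + R_2 + R_3 = 1.24 Ω

1.24 Ω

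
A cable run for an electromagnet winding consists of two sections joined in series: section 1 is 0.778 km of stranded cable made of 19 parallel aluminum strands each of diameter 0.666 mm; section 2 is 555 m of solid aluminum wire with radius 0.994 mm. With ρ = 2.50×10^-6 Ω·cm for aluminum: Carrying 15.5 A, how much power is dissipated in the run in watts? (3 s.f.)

1780 W

ρ = 2.50×10^-6 Ω·cm = 2.50×10^-8 Ω·m
Section 1: A_strand = π(3.3300e-04)² = 3.484e-07 m²; R₁ = ρL/(N·A_s) = (2.50×10^-8)(778)/(19×3.484e-07) = 2.939 Ω
Section 2: A = πr² = π(9.9400e-04 m)² = 3.104e-06 m²
R₂ = (2.50×10^-8)(555)/(3.104e-06) = 4.47 Ω
R = R₁ + R₂ = 7.409 Ω
P = I²R = (15.5)² × 7.409 = 1780 W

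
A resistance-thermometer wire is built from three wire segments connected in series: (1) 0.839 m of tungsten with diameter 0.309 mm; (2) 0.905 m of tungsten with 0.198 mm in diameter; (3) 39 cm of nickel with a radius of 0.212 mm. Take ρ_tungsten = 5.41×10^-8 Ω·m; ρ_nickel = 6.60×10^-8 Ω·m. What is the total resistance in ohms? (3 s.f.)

Seg 1: A = π(d/2)² = π(1.5450e-04 m)² = 7.499e-08 m²
R_1 = (5.41×10^-8)(0.839)/(7.499e-08) = 0.6053 Ω
Seg 2: A = π(d/2)² = π(9.9000e-05 m)² = 3.079e-08 m²
R_2 = (5.41×10^-8)(0.905)/(3.079e-08) = 1.59 Ω
Seg 3: A = πr² = π(2.1200e-04 m)² = 1.412e-07 m²
R_3 = (6.60×10^-8)(0.39)/(1.412e-07) = 0.1823 Ω
R_total = R_1 + R_2 + R_3 = 2.38 Ω

2.38 Ω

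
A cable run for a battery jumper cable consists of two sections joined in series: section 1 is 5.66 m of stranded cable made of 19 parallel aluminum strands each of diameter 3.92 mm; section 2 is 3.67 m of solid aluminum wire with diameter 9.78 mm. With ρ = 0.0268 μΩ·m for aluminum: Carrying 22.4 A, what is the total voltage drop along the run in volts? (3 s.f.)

0.0441 V

ρ = 0.0268 μΩ·m = 2.68×10^-8 Ω·m
Section 1: A_strand = π(1.9600e-03)² = 1.207e-05 m²; R₁ = ρL/(N·A_s) = (2.68×10^-8)(5.66)/(19×1.207e-05) = 6.615×10^-4 Ω
Section 2: A = π(d/2)² = π(4.8900e-03 m)² = 7.512e-05 m²
R₂ = (2.68×10^-8)(3.67)/(7.512e-05) = 0.001309 Ω
R = R₁ + R₂ = 0.001971 Ω
V = IR = 22.4 × 0.001971 = 0.0441 V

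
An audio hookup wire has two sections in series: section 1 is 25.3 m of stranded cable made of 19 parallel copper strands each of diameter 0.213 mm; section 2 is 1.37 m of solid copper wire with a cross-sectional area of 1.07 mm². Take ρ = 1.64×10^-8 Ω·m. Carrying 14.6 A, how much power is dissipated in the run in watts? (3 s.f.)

Section 1: A_strand = π(1.0650e-04)² = 3.563e-08 m²; R₁ = ρL/(N·A_s) = (1.64×10^-8)(25.3)/(19×3.563e-08) = 0.6129 Ω
Section 2: A = 1.07 mm² = 1.070e-06 m²
R₂ = (1.64×10^-8)(1.37)/(1.070e-06) = 0.021 Ω
R = R₁ + R₂ = 0.6339 Ω
P = I²R = (14.6)² × 0.6339 = 135 W

135 W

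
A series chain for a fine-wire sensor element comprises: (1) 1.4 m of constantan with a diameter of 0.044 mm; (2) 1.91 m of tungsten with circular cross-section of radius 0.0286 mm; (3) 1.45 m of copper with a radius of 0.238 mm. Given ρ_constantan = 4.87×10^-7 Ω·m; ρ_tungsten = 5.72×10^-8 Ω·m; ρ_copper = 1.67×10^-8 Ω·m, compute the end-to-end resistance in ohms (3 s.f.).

Seg 1: A = π(d/2)² = π(2.2000e-05 m)² = 1.521e-09 m²
R_1 = (4.87×10^-7)(1.4)/(1.521e-09) = 448.4 Ω
Seg 2: A = πr² = π(2.8600e-05 m)² = 2.570e-09 m²
R_2 = (5.72×10^-8)(1.91)/(2.570e-09) = 42.52 Ω
Seg 3: A = πr² = π(2.3800e-04 m)² = 1.780e-07 m²
R_3 = (1.67×10^-8)(1.45)/(1.780e-07) = 0.1361 Ω
R_total = R_1 + R_2 + R_3 = 491 Ω

491 Ω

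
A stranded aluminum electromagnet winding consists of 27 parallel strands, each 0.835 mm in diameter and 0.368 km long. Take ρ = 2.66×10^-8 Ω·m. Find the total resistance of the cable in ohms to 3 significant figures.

A_strand = π(4.1750e-04 m)² = 5.476e-07 m²
R_strand = ρL/A = (2.66×10^-8)(368)/(5.476e-07) = 17.88 Ω
R_total = R_strand/N = 17.88/27 = 0.662 Ω

0.662 Ω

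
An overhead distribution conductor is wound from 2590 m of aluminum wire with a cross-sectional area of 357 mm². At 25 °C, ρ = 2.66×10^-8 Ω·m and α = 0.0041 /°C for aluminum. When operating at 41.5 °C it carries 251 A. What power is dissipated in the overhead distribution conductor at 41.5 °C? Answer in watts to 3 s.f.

A = 357 mm² = 3.570e-04 m²
R₍25₎ = ρL/A = (2.66×10^-8)(2590)/(3.570e-04) = 0.193 Ω
R₍41.5₎ = R₍25₎(1 + αΔT) = 0.193 × (1 + 0.0041×16.5) = 0.206 Ω
P = I²R = (251)² × 0.206 = 13000 W

13000 W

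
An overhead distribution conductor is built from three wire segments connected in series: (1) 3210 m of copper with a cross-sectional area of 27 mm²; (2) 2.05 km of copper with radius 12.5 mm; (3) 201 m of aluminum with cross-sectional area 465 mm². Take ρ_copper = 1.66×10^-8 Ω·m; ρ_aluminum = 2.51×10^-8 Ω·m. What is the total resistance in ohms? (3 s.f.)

2.05 Ω

Seg 1: A = 27 mm² = 2.700e-05 m²
R_1 = (1.66×10^-8)(3210)/(2.700e-05) = 1.974 Ω
Seg 2: A = πr² = π(1.2500e-02 m)² = 4.909e-04 m²
R_2 = (1.66×10^-8)(2050)/(4.909e-04) = 0.06933 Ω
Seg 3: A = 465 mm² = 4.650e-04 m²
R_3 = (2.51×10^-8)(201)/(4.650e-04) = 0.01085 Ω
R_total = R_1 + R_2 + R_3 = 2.05 Ω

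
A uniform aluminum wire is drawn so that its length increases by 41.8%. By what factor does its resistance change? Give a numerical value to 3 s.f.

2.01

k = 1 + 41.8/100 = 1.418; volume constant ⇒ A' = A/k, so R' = k²R.
Factor = 2.01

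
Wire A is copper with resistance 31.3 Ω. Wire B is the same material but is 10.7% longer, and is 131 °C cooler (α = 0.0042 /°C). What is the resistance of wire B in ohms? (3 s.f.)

15.6 Ω

R ∝ ρL/d² with ρ ∝ (1+αΔT), so R_B/R_A = (1 + 10.7/100) × (1 − 0.0042×131)
= 1.107 × 0.4498 = 0.4979
R_B = 0.4979 × 31.3 = 15.6 Ω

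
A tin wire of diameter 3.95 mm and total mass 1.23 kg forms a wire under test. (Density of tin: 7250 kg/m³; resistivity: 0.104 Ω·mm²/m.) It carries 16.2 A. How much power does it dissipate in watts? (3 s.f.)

ρ = 0.104 Ω·mm²/m = 1.04×10^-7 Ω·m
A = π(d/2)² = π(1.9750e-03 m)² = 1.2254e-05 m²
L = m/(density·A) = 1.23/(7250×1.2254e-05) = 13.84 m
R = ρL/A = (1.04×10^-7)(13.84)/(1.2254e-05) = 0.1175 Ω
P = I²R = (16.2)² × 0.1175 = 30.8 W

30.8 W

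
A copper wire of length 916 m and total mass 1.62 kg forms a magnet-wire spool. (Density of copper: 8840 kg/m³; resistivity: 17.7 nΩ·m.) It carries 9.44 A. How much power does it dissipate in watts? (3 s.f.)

7220 W

ρ = 17.7 nΩ·m = 1.77×10^-8 Ω·m
A = m/(density·L) = 1.62/(8840×916) = 2.0006e-07 m²
R = ρL/A = (1.77×10^-8)(916)/(2.0006e-07) = 81.04 Ω
P = I²R = (9.44)² × 81.04 = 7220 W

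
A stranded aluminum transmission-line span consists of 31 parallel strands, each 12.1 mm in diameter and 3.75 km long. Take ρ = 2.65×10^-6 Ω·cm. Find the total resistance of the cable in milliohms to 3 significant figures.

27.9 mΩ

ρ = 2.65×10^-6 Ω·cm = 2.65×10^-8 Ω·m
A_strand = π(6.0500e-03 m)² = 1.150e-04 m²
R_strand = ρL/A = (2.65×10^-8)(3750)/(1.150e-04) = 0.8642 Ω
R_total = R_strand/N = 0.8642/31 = 27.9 mΩ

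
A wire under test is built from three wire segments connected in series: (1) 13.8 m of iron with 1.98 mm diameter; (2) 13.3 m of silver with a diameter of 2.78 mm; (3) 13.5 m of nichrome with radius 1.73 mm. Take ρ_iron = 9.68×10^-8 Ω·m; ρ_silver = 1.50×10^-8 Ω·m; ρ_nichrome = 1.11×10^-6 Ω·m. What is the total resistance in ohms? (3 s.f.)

2.06 Ω

Seg 1: A = π(d/2)² = π(9.9000e-04 m)² = 3.079e-06 m²
R_1 = (9.68×10^-8)(13.8)/(3.079e-06) = 0.4338 Ω
Seg 2: A = π(d/2)² = π(1.3900e-03 m)² = 6.070e-06 m²
R_2 = (1.50×10^-8)(13.3)/(6.070e-06) = 0.03287 Ω
Seg 3: A = πr² = π(1.7300e-03 m)² = 9.402e-06 m²
R_3 = (1.11×10^-6)(13.5)/(9.402e-06) = 1.594 Ω
R_total = R_1 + R_2 + R_3 = 2.06 Ω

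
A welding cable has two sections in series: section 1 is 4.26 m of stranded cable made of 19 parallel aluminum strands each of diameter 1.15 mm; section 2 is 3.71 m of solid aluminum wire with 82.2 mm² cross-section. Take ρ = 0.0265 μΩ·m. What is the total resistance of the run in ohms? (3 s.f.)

ρ = 0.0265 μΩ·m = 2.65×10^-8 Ω·m
Section 1: A_strand = π(5.7500e-04)² = 1.039e-06 m²; R₁ = ρL/(N·A_s) = (2.65×10^-8)(4.26)/(19×1.039e-06) = 0.00572 Ω
Section 2: A = 82.2 mm² = 8.220e-05 m²
R₂ = (2.65×10^-8)(3.71)/(8.220e-05) = 0.001196 Ω
R = R₁ + R₂ = 0.00692 Ω

0.00692 Ω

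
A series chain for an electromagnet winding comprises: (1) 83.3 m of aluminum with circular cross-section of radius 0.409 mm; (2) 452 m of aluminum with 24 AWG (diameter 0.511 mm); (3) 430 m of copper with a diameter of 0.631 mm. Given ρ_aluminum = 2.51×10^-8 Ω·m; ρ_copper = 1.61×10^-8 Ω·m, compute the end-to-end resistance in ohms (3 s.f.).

Seg 1: A = πr² = π(4.0900e-04 m)² = 5.255e-07 m²
R_1 = (2.51×10^-8)(83.3)/(5.255e-07) = 3.979 Ω
Seg 2: A = π(0.511/2 mm)² = π(2.5550e-04 m)² = 2.051e-07 m²
R_2 = (2.51×10^-8)(452)/(2.051e-07) = 55.32 Ω
Seg 3: A = π(d/2)² = π(3.1550e-04 m)² = 3.127e-07 m²
R_3 = (1.61×10^-8)(430)/(3.127e-07) = 22.14 Ω
R_total = R_1 + R_2 + R_3 = 81.4 Ω

81.4 Ω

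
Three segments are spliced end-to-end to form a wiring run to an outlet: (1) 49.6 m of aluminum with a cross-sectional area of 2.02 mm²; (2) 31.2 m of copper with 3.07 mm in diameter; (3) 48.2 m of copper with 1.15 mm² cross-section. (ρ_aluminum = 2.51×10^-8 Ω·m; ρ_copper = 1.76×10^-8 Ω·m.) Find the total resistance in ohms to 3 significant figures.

1.43 Ω

Seg 1: A = 2.02 mm² = 2.020e-06 m²
R_1 = (2.51×10^-8)(49.6)/(2.020e-06) = 0.6163 Ω
Seg 2: A = π(d/2)² = π(1.5350e-03 m)² = 7.402e-06 m²
R_2 = (1.76×10^-8)(31.2)/(7.402e-06) = 0.07418 Ω
Seg 3: A = 1.15 mm² = 1.150e-06 m²
R_3 = (1.76×10^-8)(48.2)/(1.150e-06) = 0.7377 Ω
R_total = R_1 + R_2 + R_3 = 1.43 Ω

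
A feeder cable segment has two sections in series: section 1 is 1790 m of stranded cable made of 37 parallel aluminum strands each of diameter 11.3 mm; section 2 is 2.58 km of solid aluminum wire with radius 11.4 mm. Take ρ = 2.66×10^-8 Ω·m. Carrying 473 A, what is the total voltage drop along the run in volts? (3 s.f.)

Section 1: A_strand = π(5.6500e-03)² = 1.003e-04 m²; R₁ = ρL/(N·A_s) = (2.66×10^-8)(1790)/(37×1.003e-04) = 0.01283 Ω
Section 2: A = πr² = π(1.1400e-02 m)² = 4.083e-04 m²
R₂ = (2.66×10^-8)(2580)/(4.083e-04) = 0.1681 Ω
R = R₁ + R₂ = 0.1809 Ω
V = IR = 473 × 0.1809 = 85.6 V

85.6 V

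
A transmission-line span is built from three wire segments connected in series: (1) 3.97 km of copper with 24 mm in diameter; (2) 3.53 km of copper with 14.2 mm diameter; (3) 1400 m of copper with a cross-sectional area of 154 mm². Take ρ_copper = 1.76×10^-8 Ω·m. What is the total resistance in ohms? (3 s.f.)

0.707 Ω

Seg 1: A = π(d/2)² = π(1.2000e-02 m)² = 4.524e-04 m²
R_1 = (1.76×10^-8)(3970)/(4.524e-04) = 0.1545 Ω
Seg 2: A = π(d/2)² = π(7.1000e-03 m)² = 1.584e-04 m²
R_2 = (1.76×10^-8)(3530)/(1.584e-04) = 0.3923 Ω
Seg 3: A = 154 mm² = 1.540e-04 m²
R_3 = (1.76×10^-8)(1400)/(1.540e-04) = 0.16 Ω
R_total = R_1 + R_2 + R_3 = 0.707 Ω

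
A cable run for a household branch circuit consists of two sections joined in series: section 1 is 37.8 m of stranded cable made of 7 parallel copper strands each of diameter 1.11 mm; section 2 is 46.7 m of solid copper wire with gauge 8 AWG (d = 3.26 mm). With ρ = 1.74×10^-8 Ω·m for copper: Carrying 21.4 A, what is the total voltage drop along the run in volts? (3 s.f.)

4.16 V

Section 1: A_strand = π(5.5500e-04)² = 9.677e-07 m²; R₁ = ρL/(N·A_s) = (1.74×10^-8)(37.8)/(7×9.677e-07) = 0.0971 Ω
Section 2: A = π(3.26/2 mm)² = π(1.6300e-03 m)² = 8.347e-06 m²
R₂ = (1.74×10^-8)(46.7)/(8.347e-06) = 0.09735 Ω
R = R₁ + R₂ = 0.1944 Ω
V = IR = 21.4 × 0.1944 = 4.16 V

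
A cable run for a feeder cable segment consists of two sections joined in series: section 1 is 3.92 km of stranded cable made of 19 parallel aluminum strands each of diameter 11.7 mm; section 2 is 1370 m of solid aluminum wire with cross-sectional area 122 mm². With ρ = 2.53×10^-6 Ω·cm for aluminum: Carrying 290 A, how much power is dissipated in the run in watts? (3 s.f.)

28000 W

ρ = 2.53×10^-6 Ω·cm = 2.53×10^-8 Ω·m
Section 1: A_strand = π(5.8500e-03)² = 1.075e-04 m²; R₁ = ρL/(N·A_s) = (2.53×10^-8)(3920)/(19×1.075e-04) = 0.04855 Ω
Section 2: A = 122 mm² = 1.220e-04 m²
R₂ = (2.53×10^-8)(1370)/(1.220e-04) = 0.2841 Ω
R = R₁ + R₂ = 0.3327 Ω
P = I²R = (290)² × 0.3327 = 28000 W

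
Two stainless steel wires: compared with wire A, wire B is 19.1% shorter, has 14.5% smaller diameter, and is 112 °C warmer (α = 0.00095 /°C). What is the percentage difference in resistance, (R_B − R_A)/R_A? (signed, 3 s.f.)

R ∝ ρL/d² with ρ ∝ (1+αΔT), so R_B/R_A = (1 − 19.1/100) × (1 − 14.5/100)⁻² × (1 + 0.00095×112)
= 0.809 × 1.368 × 1.106 = 1.224
(R_B − R_A)/R_A = 1.224 − 1 = 22.4%

22.4%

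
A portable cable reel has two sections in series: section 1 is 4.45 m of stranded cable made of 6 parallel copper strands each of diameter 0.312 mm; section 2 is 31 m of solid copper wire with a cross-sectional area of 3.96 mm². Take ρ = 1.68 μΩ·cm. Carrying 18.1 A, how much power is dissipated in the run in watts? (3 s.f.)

ρ = 1.68 μΩ·cm = 1.68×10^-8 Ω·m
Section 1: A_strand = π(1.5600e-04)² = 7.645e-08 m²; R₁ = ρL/(N·A_s) = (1.68×10^-8)(4.45)/(6×7.645e-08) = 0.163 Ω
Section 2: A = 3.96 mm² = 3.960e-06 m²
R₂ = (1.68×10^-8)(31)/(3.960e-06) = 0.1315 Ω
R = R₁ + R₂ = 0.2945 Ω
P = I²R = (18.1)² × 0.2945 = 96.5 W

96.5 W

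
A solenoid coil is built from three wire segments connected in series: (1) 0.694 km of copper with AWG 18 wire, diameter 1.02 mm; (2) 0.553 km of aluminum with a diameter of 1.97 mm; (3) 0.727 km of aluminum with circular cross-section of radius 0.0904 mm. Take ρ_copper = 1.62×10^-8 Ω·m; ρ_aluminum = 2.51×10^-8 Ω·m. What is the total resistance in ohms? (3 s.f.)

Seg 1: A = π(1.02/2 mm)² = π(5.1000e-04 m)² = 8.171e-07 m²
R_1 = (1.62×10^-8)(694)/(8.171e-07) = 13.76 Ω
Seg 2: A = π(d/2)² = π(9.8500e-04 m)² = 3.048e-06 m²
R_2 = (2.51×10^-8)(553)/(3.048e-06) = 4.554 Ω
Seg 3: A = πr² = π(9.0400e-05 m)² = 2.567e-08 m²
R_3 = (2.51×10^-8)(727)/(2.567e-08) = 710.8 Ω
R_total = R_1 + R_2 + R_3 = 729 Ω

729 Ω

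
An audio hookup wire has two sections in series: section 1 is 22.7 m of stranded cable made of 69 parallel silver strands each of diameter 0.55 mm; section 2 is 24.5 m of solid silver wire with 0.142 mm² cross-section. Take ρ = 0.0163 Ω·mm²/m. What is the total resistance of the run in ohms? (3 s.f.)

ρ = 0.0163 Ω·mm²/m = 1.63×10^-8 Ω·m
Section 1: A_strand = π(2.7500e-04)² = 2.376e-07 m²; R₁ = ρL/(N·A_s) = (1.63×10^-8)(22.7)/(69×2.376e-07) = 0.02257 Ω
Section 2: A = 0.142 mm² = 1.420e-07 m²
R₂ = (1.63×10^-8)(24.5)/(1.420e-07) = 2.812 Ω
R = R₁ + R₂ = 2.83 Ω

2.83 Ω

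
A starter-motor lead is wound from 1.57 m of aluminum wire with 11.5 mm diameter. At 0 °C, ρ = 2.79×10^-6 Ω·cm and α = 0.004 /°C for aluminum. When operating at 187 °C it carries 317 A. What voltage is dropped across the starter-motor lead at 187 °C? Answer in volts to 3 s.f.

0.234 V

ρ = 2.79×10^-6 Ω·cm = 2.79×10^-8 Ω·m
A = π(d/2)² = π(5.7500e-03 m)² = 1.039e-04 m²
R₍0₎ = ρL/A = (2.79×10^-8)(1.57)/(1.039e-04) = 4.217×10^-4 Ω
R₍187₎ = R₍0₎(1 + αΔT) = 4.217×10^-4 × (1 + 0.004×187) = 7.372×10^-4 Ω
V = IR = 317 × 7.372×10^-4 = 0.234 V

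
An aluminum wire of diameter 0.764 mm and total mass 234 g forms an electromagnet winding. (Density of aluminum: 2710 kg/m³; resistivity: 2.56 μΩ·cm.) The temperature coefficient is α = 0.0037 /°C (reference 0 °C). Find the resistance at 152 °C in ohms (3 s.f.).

ρ = 2.56 μΩ·cm = 2.56×10^-8 Ω·m
A = π(d/2)² = π(3.8200e-04 m)² = 4.5843e-07 m²
L = m/(density·A) = 0.234/(2710×4.5843e-07) = 188.4 m
R = ρL/A = (2.56×10^-8)(188.4)/(4.5843e-07) = 10.52 Ω
R(152 °C) = 10.52 × (1 + 0.0037×152) = 16.4 Ω

16.4 Ω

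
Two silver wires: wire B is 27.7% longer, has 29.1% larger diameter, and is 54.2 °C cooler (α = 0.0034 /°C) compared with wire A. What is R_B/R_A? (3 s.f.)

R ∝ ρL/d² with ρ ∝ (1+αΔT), so R_B/R_A = (1 + 27.7/100) × (1 + 29.1/100)⁻² × (1 − 0.0034×54.2)
= 1.277 × 0.6 × 0.8157 = 0.625

0.625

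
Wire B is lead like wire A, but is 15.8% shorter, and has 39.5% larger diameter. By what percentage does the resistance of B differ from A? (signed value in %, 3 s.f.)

-56.7%

R ∝ L/d², so R_B/R_A = (1 − 15.8/100) × (1 + 39.5/100)⁻²
= 0.842 × 0.5139 = 0.4327
(R_B − R_A)/R_A = 0.4327 − 1 = -56.7%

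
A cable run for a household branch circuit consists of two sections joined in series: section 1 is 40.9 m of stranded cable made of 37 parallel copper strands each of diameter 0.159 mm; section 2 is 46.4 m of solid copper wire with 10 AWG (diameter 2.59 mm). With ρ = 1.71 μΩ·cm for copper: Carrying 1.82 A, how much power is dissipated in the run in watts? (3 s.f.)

ρ = 1.71 μΩ·cm = 1.71×10^-8 Ω·m
Section 1: A_strand = π(7.9500e-05)² = 1.986e-08 m²; R₁ = ρL/(N·A_s) = (1.71×10^-8)(40.9)/(37×1.986e-08) = 0.952 Ω
Section 2: A = π(2.59/2 mm)² = π(1.2950e-03 m)² = 5.269e-06 m²
R₂ = (1.71×10^-8)(46.4)/(5.269e-06) = 0.1506 Ω
R = R₁ + R₂ = 1.103 Ω
P = I²R = (1.82)² × 1.103 = 3.65 W

3.65 W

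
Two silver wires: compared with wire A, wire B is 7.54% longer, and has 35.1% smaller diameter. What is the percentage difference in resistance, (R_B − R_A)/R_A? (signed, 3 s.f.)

155%

R ∝ L/d², so R_B/R_A = (1 + 7.54/100) × (1 − 35.1/100)⁻²
= 1.075 × 2.374 = 2.553
(R_B − R_A)/R_A = 2.553 − 1 = 155%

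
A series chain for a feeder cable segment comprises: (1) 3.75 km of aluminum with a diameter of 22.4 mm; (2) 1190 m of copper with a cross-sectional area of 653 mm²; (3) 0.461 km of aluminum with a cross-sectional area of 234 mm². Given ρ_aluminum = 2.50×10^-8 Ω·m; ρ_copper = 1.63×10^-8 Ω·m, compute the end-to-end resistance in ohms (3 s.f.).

0.317 Ω

Seg 1: A = π(d/2)² = π(1.1200e-02 m)² = 3.941e-04 m²
R_1 = (2.50×10^-8)(3750)/(3.941e-04) = 0.2379 Ω
Seg 2: A = 653 mm² = 6.530e-04 m²
R_2 = (1.63×10^-8)(1190)/(6.530e-04) = 0.0297 Ω
Seg 3: A = 234 mm² = 2.340e-04 m²
R_3 = (2.50×10^-8)(461)/(2.340e-04) = 0.04925 Ω
R_total = R_1 + R_2 + R_3 = 0.317 Ω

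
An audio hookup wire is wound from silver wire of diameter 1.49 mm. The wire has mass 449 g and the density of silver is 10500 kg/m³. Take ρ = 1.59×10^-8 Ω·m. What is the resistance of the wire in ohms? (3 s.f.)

0.224 Ω

A = π(d/2)² = π(7.4500e-04 m)² = 1.7437e-06 m²
L = m/(density·A) = 0.449/(10500×1.7437e-06) = 24.52 m
R = ρL/A = (1.59×10^-8)(24.52)/(1.7437e-06) = 0.224 Ω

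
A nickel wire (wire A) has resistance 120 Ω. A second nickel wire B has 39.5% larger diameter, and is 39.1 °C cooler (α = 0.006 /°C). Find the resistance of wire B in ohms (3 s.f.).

47.2 Ω

R ∝ ρL/d² with ρ ∝ (1+αΔT), so R_B/R_A = (1 + 39.5/100)⁻² × (1 − 0.006×39.1)
= 0.5139 × 0.7654 = 0.3933
R_B = 0.3933 × 120 = 47.2 Ω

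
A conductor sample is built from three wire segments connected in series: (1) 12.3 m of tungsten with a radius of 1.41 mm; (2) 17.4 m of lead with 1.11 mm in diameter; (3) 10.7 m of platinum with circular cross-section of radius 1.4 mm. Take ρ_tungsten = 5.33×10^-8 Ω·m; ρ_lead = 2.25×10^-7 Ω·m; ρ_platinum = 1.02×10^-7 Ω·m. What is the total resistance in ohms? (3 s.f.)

4.33 Ω

Seg 1: A = πr² = π(1.4100e-03 m)² = 6.246e-06 m²
R_1 = (5.33×10^-8)(12.3)/(6.246e-06) = 0.105 Ω
Seg 2: A = π(d/2)² = π(5.5500e-04 m)² = 9.677e-07 m²
R_2 = (2.25×10^-7)(17.4)/(9.677e-07) = 4.046 Ω
Seg 3: A = πr² = π(1.4000e-03 m)² = 6.158e-06 m²
R_3 = (1.02×10^-7)(10.7)/(6.158e-06) = 0.1772 Ω
R_total = R_1 + R_2 + R_3 = 4.33 Ω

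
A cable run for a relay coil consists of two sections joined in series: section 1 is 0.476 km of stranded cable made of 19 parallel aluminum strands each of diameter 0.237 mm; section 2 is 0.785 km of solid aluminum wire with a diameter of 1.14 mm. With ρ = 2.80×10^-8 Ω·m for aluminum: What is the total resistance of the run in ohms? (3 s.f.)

37.4 Ω

Section 1: A_strand = π(1.1850e-04)² = 4.412e-08 m²; R₁ = ρL/(N·A_s) = (2.80×10^-8)(476)/(19×4.412e-08) = 15.9 Ω
Section 2: A = π(d/2)² = π(5.7000e-04 m)² = 1.021e-06 m²
R₂ = (2.80×10^-8)(785)/(1.021e-06) = 21.53 Ω
R = R₁ + R₂ = 37.4 Ω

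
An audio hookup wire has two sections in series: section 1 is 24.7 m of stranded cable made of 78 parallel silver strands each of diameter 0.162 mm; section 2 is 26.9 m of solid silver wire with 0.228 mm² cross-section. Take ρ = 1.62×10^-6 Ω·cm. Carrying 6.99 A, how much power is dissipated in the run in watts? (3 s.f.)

106 W

ρ = 1.62×10^-6 Ω·cm = 1.62×10^-8 Ω·m
Section 1: A_strand = π(8.1000e-05)² = 2.061e-08 m²; R₁ = ρL/(N·A_s) = (1.62×10^-8)(24.7)/(78×2.061e-08) = 0.2489 Ω
Section 2: A = 0.228 mm² = 2.280e-07 m²
R₂ = (1.62×10^-8)(26.9)/(2.280e-07) = 1.911 Ω
R = R₁ + R₂ = 2.16 Ω
P = I²R = (6.99)² × 2.16 = 106 W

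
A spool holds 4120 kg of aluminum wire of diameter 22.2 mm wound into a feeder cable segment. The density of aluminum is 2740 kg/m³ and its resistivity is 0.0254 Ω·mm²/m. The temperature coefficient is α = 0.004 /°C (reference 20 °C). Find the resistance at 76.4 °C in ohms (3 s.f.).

0.312 Ω

ρ = 0.0254 Ω·mm²/m = 2.54×10^-8 Ω·m
A = π(d/2)² = π(1.1100e-02 m)² = 3.8708e-04 m²
L = m/(density·A) = 4120/(2740×3.8708e-04) = 3885 m
R = ρL/A = (2.54×10^-8)(3885)/(3.8708e-04) = 0.2549 Ω
R(76.4 °C) = 0.2549 × (1 + 0.004×56.4) = 0.312 Ω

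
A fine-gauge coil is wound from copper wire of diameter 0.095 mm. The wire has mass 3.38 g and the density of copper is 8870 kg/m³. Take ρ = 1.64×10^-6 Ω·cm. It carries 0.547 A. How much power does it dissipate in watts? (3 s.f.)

ρ = 1.64×10^-6 Ω·cm = 1.64×10^-8 Ω·m
A = π(d/2)² = π(4.7500e-05 m)² = 7.0882e-09 m²
L = m/(density·A) = 0.00338/(8870×7.0882e-09) = 53.76 m
R = ρL/A = (1.64×10^-8)(53.76)/(7.0882e-09) = 124.4 Ω
P = I²R = (0.547)² × 124.4 = 37.2 W

37.2 W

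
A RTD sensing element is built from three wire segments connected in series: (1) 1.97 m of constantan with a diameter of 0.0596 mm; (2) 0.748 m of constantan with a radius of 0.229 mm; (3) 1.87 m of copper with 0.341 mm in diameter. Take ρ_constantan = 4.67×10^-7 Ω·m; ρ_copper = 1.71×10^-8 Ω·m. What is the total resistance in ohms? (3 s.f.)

Seg 1: A = π(d/2)² = π(2.9800e-05 m)² = 2.790e-09 m²
R_1 = (4.67×10^-7)(1.97)/(2.790e-09) = 329.8 Ω
Seg 2: A = πr² = π(2.2900e-04 m)² = 1.647e-07 m²
R_2 = (4.67×10^-7)(0.748)/(1.647e-07) = 2.12 Ω
Seg 3: A = π(d/2)² = π(1.7050e-04 m)² = 9.133e-08 m²
R_3 = (1.71×10^-8)(1.87)/(9.133e-08) = 0.3501 Ω
R_total = R_1 + R_2 + R_3 = 332 Ω

332 Ω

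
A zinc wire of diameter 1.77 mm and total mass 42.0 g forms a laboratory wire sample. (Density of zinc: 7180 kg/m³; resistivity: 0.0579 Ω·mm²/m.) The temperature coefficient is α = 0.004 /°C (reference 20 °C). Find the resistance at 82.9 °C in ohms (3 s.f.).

0.0700 Ω

ρ = 0.0579 Ω·mm²/m = 5.79×10^-8 Ω·m
A = π(d/2)² = π(8.8500e-04 m)² = 2.4606e-06 m²
L = m/(density·A) = 0.042/(7180×2.4606e-06) = 2.377 m
R = ρL/A = (5.79×10^-8)(2.377)/(2.4606e-06) = 0.05594 Ω
R(82.9 °C) = 0.05594 × (1 + 0.004×62.9) = 0.0700 Ω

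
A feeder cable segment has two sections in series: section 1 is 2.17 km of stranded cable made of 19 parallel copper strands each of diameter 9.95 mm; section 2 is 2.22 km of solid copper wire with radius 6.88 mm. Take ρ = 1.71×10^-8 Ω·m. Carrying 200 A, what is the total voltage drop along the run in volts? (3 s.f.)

56.1 V

Section 1: A_strand = π(4.9750e-03)² = 7.776e-05 m²; R₁ = ρL/(N·A_s) = (1.71×10^-8)(2170)/(19×7.776e-05) = 0.02512 Ω
Section 2: A = πr² = π(6.8800e-03 m)² = 1.487e-04 m²
R₂ = (1.71×10^-8)(2220)/(1.487e-04) = 0.2553 Ω
R = R₁ + R₂ = 0.2804 Ω
V = IR = 200 × 0.2804 = 56.1 V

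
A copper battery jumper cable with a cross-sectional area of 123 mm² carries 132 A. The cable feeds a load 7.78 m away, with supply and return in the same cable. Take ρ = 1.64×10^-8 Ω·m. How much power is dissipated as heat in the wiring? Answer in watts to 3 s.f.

36.1 W

A = 123 mm² = 1.230e-04 m²
Total conductor length (both ways) L = 2 × 7.78 = 15.56 m
R = ρL/A = (1.64×10^-8)(15.56)/(1.230e-04) = 0.002075 Ω
P = I²R = (132)² × 0.002075 = 36.1 W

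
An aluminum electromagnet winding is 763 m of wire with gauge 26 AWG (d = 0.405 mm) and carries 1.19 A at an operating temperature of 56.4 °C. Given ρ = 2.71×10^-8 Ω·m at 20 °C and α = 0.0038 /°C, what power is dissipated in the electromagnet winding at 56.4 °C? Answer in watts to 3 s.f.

A = π(0.405/2 mm)² = π(2.0250e-04 m)² = 1.288e-07 m²
R₍20₎ = ρL/A = (2.71×10^-8)(763)/(1.288e-07) = 160.5 Ω
R₍56.4₎ = R₍20₎(1 + αΔT) = 160.5 × (1 + 0.0038×36.4) = 182.7 Ω
P = I²R = (1.19)² × 182.7 = 259 W

259 W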